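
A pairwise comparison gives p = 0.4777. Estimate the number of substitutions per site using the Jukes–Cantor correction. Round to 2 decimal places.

0.76

d = −(3/4) ln(1 − 4p/3) = −0.75 ln(1 − 0.636933) = −0.75 ln(0.363067)
  = −0.75 × (-1.013168) = 0.759876 substitutions/site.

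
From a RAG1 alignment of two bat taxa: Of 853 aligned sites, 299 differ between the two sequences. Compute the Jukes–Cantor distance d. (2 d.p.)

p = 299/853 ≈ 0.350528.
d = −(3/4) ln(1 − 4p/3) = −0.75 ln(1 − 0.467371) = −0.75 ln(0.532629)
  = −0.75 × (-0.629930) = 0.472448 substitutions/site.

0.47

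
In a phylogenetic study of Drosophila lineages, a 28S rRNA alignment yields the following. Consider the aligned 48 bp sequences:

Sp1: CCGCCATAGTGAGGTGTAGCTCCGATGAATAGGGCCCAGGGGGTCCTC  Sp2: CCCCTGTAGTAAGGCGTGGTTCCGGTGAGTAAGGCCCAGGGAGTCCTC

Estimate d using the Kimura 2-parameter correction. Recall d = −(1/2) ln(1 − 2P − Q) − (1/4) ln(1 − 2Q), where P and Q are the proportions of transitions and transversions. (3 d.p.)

Of 48 sites, 10 differences are transitions and 1 are transversions, so P = 10/48 ≈ 0.208333 and Q = 1/48 ≈ 0.020833.
Under the Kimura two-parameter model, d = −½ ln(1 − 2P − Q) − ¼ ln(1 − 2Q).
1 − 2P − Q = 0.562501, giving −½ ln(0.562501) = 0.287681.
1 − 2Q = 0.958334, giving −¼ ln(0.958334) = 0.010640.
d = 0.287681 + 0.010640 = 0.298321.

0.298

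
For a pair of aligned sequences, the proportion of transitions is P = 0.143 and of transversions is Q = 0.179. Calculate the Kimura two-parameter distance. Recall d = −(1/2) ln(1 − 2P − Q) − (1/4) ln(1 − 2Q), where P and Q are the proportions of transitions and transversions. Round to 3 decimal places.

0.424

Under the Kimura two-parameter model, d = −½ ln(1 − 2P − Q) − ¼ ln(1 − 2Q).
1 − 2P − Q = 0.535, giving −½ ln(0.535) = 0.312744.
1 − 2Q = 0.642, giving −¼ ln(0.642) = 0.110792.
d = 0.312744 + 0.110792 = 0.423536.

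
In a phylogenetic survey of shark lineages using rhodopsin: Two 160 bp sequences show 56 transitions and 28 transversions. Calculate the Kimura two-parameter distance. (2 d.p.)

1.15

P = 56/160 = 0.35 and Q = 28/160 = 0.175.
Under the Kimura two-parameter model, d = −½ ln(1 − 2P − Q) − ¼ ln(1 − 2Q).
1 − 2P − Q = 0.125, giving −½ ln(0.125) = 1.039721.
1 − 2Q = 0.65, giving −¼ ln(0.65) = 0.107696.
d = 1.039721 + 0.107696 = 1.147417.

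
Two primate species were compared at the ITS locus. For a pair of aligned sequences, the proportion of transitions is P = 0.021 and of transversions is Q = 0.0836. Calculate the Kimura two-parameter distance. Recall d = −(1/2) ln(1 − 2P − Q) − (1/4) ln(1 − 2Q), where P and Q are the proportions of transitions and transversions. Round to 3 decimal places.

0.113

Under the Kimura two-parameter model, d = −½ ln(1 − 2P − Q) − ¼ ln(1 − 2Q).
1 − 2P − Q = 0.8744, giving −½ ln(0.8744) = 0.067109.
1 − 2Q = 0.8328, giving −¼ ln(0.8328) = 0.045740.
d = 0.067109 + 0.045740 = 0.112849.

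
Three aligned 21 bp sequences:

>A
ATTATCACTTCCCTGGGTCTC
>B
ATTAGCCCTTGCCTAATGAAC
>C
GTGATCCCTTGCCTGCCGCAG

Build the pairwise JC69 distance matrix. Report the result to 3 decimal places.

A–B: 9/21 sites differ → p ≈ 0.428571, d = −0.75 ln(1 − 0.571428) = 0.635472 ≈ 0.635.
A–C: 9/21 sites differ → p ≈ 0.428571, d = −0.75 ln(1 − 0.571428) = 0.635472 ≈ 0.635.
B–C: 8/21 sites differ → p ≈ 0.380952, d = −0.75 ln(1 − 0.507936) = 0.531860 ≈ 0.532.

d(A,B) = 0.635, d(A,C) = 0.635, d(B,C) = 0.532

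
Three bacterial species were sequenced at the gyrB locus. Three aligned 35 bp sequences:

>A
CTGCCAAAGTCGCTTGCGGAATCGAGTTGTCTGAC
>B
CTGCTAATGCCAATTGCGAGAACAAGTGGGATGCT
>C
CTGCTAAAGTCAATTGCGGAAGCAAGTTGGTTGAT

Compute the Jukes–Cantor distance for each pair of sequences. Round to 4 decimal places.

d(A,B) = 0.5716, d(A,C) = 0.2726, d(B,C) = 0.2726

A–B: 14/35 sites differ → p = 0.4, d = −0.75 ln(1 − 0.533333) = 0.571605 ≈ 0.5716.
A–C: 8/35 sites differ → p ≈ 0.228571, d = −0.75 ln(1 − 0.304761) = 0.272625 ≈ 0.2726.
B–C: 8/35 sites differ → p ≈ 0.228571, d = −0.75 ln(1 − 0.304761) = 0.272625 ≈ 0.2726.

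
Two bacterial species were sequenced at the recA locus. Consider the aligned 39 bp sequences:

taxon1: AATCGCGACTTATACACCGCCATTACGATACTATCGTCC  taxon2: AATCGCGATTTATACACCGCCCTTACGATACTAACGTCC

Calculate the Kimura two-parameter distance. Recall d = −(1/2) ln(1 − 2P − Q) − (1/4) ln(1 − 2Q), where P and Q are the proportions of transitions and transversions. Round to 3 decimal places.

0.081

Of 39 sites, 1 differences are transitions and 2 are transversions, so P = 1/39 ≈ 0.025641 and Q = 2/39 ≈ 0.051282.
Under the Kimura two-parameter model, d = −½ ln(1 − 2P − Q) − ¼ ln(1 − 2Q).
1 − 2P − Q = 0.897436, giving −½ ln(0.897436) = 0.054107.
1 − 2Q = 0.897436, giving −¼ ln(0.897436) = 0.027053.
d = 0.054107 + 0.027053 = 0.081160.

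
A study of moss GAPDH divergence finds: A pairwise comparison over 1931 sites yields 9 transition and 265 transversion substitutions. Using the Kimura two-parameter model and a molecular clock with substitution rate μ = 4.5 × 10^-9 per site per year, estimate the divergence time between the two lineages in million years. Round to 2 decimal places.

17.72

P = 9/1931 ≈ 0.004661 and Q = 265/1931 ≈ 0.137235.
Under the Kimura two-parameter model, d = −½ ln(1 − 2P − Q) − ¼ ln(1 − 2Q).
1 − 2P − Q = 0.853443, giving −½ ln(0.853443) = 0.079238.
1 − 2Q = 0.72553, giving −¼ ln(0.72553) = 0.080213.
d = 0.079238 + 0.080213 = 0.159451.
Under a molecular clock d = 2μt, so t = d/(2μ) = 0.159451 / (2 × 4.5 × 10^-9) = 17.72 million years.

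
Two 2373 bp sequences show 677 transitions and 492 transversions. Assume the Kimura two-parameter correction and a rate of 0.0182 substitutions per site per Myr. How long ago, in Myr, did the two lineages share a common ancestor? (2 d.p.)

24.35

P = 677/2373 ≈ 0.285293 and Q = 492/2373 ≈ 0.207332.
Under the Kimura two-parameter model, d = −½ ln(1 − 2P − Q) − ¼ ln(1 − 2Q).
1 − 2P − Q = 0.222082, giving −½ ln(0.222082) = 0.752354.
1 − 2Q = 0.585336, giving −¼ ln(0.585336) = 0.133892.
d = 0.752354 + 0.133892 = 0.886246.
Under a molecular clock d = 2μt, so t = d/(2μ) = 0.886246 / (2 × 0.0182) = 24.35 Myr.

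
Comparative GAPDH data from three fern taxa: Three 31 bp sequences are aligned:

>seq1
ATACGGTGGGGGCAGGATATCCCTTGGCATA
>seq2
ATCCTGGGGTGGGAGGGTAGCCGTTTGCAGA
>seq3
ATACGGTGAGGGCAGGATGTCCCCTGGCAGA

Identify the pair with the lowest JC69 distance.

seq1 and seq3

seq1–seq2: 10/31 differ, p = 0.323, d = 0.422.
seq1–seq3: 4/31 differ, p = 0.129, d = 0.142.
seq2–seq3: 12/31 differ, p = 0.387, d = 0.544.
The smallest distance is between seq1 and seq3.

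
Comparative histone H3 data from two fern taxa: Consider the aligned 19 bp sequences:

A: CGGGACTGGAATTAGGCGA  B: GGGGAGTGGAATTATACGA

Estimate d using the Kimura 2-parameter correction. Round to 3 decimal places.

0.248

Of 19 sites, 1 differences are transitions and 3 are transversions, so P = 1/19 ≈ 0.052632 and Q = 3/19 ≈ 0.157895.
Under the Kimura two-parameter model, d = −½ ln(1 − 2P − Q) − ¼ ln(1 − 2Q).
1 − 2P − Q = 0.736841, giving −½ ln(0.736841) = 0.152692.
1 − 2Q = 0.68421, giving −¼ ln(0.68421) = 0.094873.
d = 0.152692 + 0.094873 = 0.247565.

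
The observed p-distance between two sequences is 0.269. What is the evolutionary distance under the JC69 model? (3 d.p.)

d = −(3/4) ln(1 − 4p/3) = −0.75 ln(1 − 0.358667) = −0.75 ln(0.641333)
  = −0.75 × (-0.444206) = 0.333155 substitutions/site.

0.333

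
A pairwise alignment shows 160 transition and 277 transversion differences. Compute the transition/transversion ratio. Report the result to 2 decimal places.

0.58

R = 160/277 = 0.577617… ≈ 0.58 (to 2 d.p.).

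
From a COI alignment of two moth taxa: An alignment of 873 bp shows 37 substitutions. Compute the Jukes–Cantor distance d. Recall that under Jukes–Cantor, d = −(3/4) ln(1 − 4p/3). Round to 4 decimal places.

p = 37/873 ≈ 0.042383.
d = −(3/4) ln(1 − 4p/3) = −0.75 ln(1 − 0.056511) = −0.75 ln(0.943489)
  = −0.75 × (-0.058171) = 0.043628 substitutions/site.

0.0436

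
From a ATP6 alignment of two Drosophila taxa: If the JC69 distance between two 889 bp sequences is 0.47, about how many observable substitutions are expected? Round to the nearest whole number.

Invert JC69: p = (3/4)(1 − e^(−4d/3)) = 0.75 × (1 − e^(-0.626667)) = 0.75 × (1 − 0.534370) = 0.349223.
Expected differing sites = pL ≈ 0.349223 × 889 = 310.459247 ≈ 310.

310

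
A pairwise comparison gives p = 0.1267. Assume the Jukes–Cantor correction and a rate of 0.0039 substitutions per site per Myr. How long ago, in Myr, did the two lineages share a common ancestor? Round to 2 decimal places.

d = −(3/4) ln(1 − 4p/3) = −0.75 ln(1 − 0.168933) = −0.75 ln(0.831067)
  = −0.75 × (-0.185045) = 0.138784 substitutions/site.
Under a molecular clock d = 2μt, so t = d/(2μ) = 0.138784 / (2 × 0.0039) = 17.79 Myr.

17.79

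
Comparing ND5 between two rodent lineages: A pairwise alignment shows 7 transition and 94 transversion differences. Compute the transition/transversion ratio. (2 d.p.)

0.07

R = 7/94 = 0.074468… ≈ 0.07 (to 2 d.p.).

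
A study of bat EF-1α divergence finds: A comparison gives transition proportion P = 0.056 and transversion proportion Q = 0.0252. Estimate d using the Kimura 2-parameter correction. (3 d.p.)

0.087

Under the Kimura two-parameter model, d = −½ ln(1 − 2P − Q) − ¼ ln(1 − 2Q).
1 − 2P − Q = 0.8628, giving −½ ln(0.8628) = 0.073786.
1 − 2Q = 0.9496, giving −¼ ln(0.9496) = 0.012929.
d = 0.073786 + 0.012929 = 0.086715.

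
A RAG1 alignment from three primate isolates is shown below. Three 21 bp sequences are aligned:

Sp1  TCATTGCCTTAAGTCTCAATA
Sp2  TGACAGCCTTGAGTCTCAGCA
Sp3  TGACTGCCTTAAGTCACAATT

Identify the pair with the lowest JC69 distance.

Sp1–Sp2: 6/21 differ, p = 0.286, d = 0.360.
Sp1–Sp3: 4/21 differ, p = 0.190, d = 0.220.
Sp2–Sp3: 6/21 differ, p = 0.286, d = 0.360.
The smallest distance is between Sp1 and Sp3.

Sp1 and Sp3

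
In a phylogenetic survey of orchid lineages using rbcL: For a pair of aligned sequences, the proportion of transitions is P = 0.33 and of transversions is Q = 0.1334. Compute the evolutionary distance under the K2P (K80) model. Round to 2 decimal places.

0.87

Under the Kimura two-parameter model, d = −½ ln(1 − 2P − Q) − ¼ ln(1 − 2Q).
1 − 2P − Q = 0.2066, giving −½ ln(0.2066) = 0.788485.
1 − 2Q = 0.7332, giving −¼ ln(0.7332) = 0.077584.
d = 0.788485 + 0.077584 = 0.866069.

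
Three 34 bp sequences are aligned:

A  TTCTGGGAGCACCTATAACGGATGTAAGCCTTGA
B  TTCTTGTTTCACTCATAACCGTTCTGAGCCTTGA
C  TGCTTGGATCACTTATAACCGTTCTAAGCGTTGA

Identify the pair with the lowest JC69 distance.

A–B: 10/34 differ, p = 0.294, d = 0.373.
A–C: 8/34 differ, p = 0.235, d = 0.282.
B–C: 6/34 differ, p = 0.176, d = 0.201.
The smallest distance is between B and C.

B and C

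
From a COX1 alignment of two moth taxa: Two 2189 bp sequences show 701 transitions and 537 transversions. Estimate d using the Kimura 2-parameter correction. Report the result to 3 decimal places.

1.254

P = 701/2189 ≈ 0.320238 and Q = 537/2189 ≈ 0.245317.
Under the Kimura two-parameter model, d = −½ ln(1 − 2P − Q) − ¼ ln(1 − 2Q).
1 − 2P − Q = 0.114207, giving −½ ln(0.114207) = 1.084871.
1 − 2Q = 0.509366, giving −¼ ln(0.509366) = 0.168647.
d = 1.084871 + 0.168647 = 1.253518.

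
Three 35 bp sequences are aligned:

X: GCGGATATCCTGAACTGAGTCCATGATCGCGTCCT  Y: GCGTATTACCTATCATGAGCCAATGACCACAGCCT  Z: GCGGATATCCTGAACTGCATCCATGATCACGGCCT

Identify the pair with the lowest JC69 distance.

X and Z

X–Y: 13/35 differ, p = 0.371, d = 0.513.
X–Z: 4/35 differ, p = 0.114, d = 0.124.
Y–Z: 13/35 differ, p = 0.371, d = 0.513.
The smallest distance is between X and Z.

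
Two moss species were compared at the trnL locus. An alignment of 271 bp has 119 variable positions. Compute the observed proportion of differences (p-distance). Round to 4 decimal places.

p = 119/271 = 0.439114… ≈ 0.4391 (to 4 d.p.).

0.4391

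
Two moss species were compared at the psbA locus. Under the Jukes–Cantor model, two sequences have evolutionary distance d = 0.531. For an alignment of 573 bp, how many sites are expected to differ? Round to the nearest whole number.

Invert JC69: p = (3/4)(1 − e^(−4d/3)) = 0.75 × (1 − e^(-0.708)) = 0.75 × (1 − 0.492628) = 0.380529.
Expected differing sites = pL ≈ 0.380529 × 573 = 218.043117 ≈ 218.

218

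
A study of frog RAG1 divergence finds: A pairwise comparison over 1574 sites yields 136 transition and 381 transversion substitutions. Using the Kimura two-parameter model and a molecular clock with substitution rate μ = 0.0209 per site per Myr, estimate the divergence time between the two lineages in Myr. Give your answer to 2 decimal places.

10.37

P = 136/1574 ≈ 0.086404 and Q = 381/1574 ≈ 0.242058.
Under the Kimura two-parameter model, d = −½ ln(1 − 2P − Q) − ¼ ln(1 − 2Q).
1 − 2P − Q = 0.585134, giving −½ ln(0.585134) = 0.267957.
1 − 2Q = 0.515884, giving −¼ ln(0.515884) = 0.165468.
d = 0.267957 + 0.165468 = 0.433425.
Under a molecular clock d = 2μt, so t = d/(2μ) = 0.433425 / (2 × 0.0209) = 10.37 Myr.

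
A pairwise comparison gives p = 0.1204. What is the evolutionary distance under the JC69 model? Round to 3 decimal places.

d = −(3/4) ln(1 − 4p/3) = −0.75 ln(1 − 0.160533) = −0.75 ln(0.839467)
  = −0.75 × (-0.174988) = 0.131241 substitutions/site.

0.131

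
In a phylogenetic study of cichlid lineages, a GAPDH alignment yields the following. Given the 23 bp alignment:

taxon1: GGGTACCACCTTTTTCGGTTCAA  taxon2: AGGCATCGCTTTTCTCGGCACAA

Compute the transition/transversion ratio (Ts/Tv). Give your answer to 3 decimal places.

Transitions are A↔G and C↔T; transversions are all other mismatches.
Transitions: 7. Transversions: 1.
R = 7/1 = 7.000.

7.000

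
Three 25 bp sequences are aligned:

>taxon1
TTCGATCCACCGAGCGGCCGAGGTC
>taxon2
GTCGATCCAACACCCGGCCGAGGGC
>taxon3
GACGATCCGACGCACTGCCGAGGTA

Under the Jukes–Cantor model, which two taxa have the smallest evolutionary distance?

taxon1 and taxon2

taxon1–taxon2: 6/25 differ, p = 0.240, d = 0.289.
taxon1–taxon3: 8/25 differ, p = 0.320, d = 0.417.
taxon2–taxon3: 7/25 differ, p = 0.280, d = 0.351.
The smallest distance is between taxon1 and taxon2.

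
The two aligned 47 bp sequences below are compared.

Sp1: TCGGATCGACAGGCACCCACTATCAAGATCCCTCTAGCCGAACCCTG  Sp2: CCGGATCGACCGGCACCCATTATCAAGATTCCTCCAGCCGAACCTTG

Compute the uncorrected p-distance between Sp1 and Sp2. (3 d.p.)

0.128

The sequences differ at 6 of 47 positions (sites 1, 11, 20, 30, 35, 45).
p = 6/47 = 0.127659… ≈ 0.128 (to 3 d.p.).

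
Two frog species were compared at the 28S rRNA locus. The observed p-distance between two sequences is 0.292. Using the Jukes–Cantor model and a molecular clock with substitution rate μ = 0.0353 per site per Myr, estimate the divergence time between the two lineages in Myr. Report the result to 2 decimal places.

5.24

d = −(3/4) ln(1 − 4p/3) = −0.75 ln(1 − 0.389333) = −0.75 ln(0.610667)
  = −0.75 × (-0.493203) = 0.369902 substitutions/site.
Under a molecular clock d = 2μt, so t = d/(2μ) = 0.369902 / (2 × 0.0353) = 5.24 Myr.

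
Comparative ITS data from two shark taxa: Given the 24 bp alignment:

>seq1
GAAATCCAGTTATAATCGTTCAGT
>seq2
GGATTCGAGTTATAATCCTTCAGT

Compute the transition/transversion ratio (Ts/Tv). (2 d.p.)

Transitions are A↔G and C↔T; transversions are all other mismatches.
Transitions: 1. Transversions: 3.
R = 1/3 = 0.333333… ≈ 0.33 (to 2 d.p.).

0.33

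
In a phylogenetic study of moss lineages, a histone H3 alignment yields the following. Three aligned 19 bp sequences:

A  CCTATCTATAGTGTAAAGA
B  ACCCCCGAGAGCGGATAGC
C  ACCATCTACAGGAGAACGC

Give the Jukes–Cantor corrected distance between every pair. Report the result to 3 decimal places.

A–B: 10/19 sites differ → p ≈ 0.526316, d = −0.75 ln(1 − 0.701755) = 0.907380 ≈ 0.907.
A–C: 8/19 sites differ → p ≈ 0.421053, d = −0.75 ln(1 − 0.561404) = 0.618132 ≈ 0.618.
B–C: 8/19 sites differ → p ≈ 0.421053, d = −0.75 ln(1 − 0.561404) = 0.618132 ≈ 0.618.

d(A,B) = 0.907, d(A,C) = 0.618, d(B,C) = 0.618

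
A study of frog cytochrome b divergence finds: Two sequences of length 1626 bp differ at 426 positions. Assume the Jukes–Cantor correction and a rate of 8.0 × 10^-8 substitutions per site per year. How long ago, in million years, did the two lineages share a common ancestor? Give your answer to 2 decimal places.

2.01

p = 426/1626 ≈ 0.261993.
d = −(3/4) ln(1 − 4p/3) = −0.75 ln(1 − 0.349324) = −0.75 ln(0.650676)
  = −0.75 × (-0.429743) = 0.322307 substitutions/site.
Under a molecular clock d = 2μt, so t = d/(2μ) = 0.322307 / (2 × 8.0 × 10^-8) = 2.01 million years.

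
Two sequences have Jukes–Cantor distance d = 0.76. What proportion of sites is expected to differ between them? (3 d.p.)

0.478

p = (3/4)(1 − e^(−4d/3)) = 0.75 × (1 − e^(-1.013333)) = 0.75 × (1 − 0.363007) = 0.477745.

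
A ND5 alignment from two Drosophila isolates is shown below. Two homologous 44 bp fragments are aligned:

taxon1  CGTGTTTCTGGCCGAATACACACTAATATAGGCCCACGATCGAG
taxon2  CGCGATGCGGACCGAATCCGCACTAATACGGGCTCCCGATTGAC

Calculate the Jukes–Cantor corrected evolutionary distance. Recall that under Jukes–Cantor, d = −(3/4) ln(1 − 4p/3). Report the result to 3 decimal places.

The sequences differ at 13 of 44 sites, so p = 13/44 ≈ 0.295455.
d = −(3/4) ln(1 − 4p/3) = −0.75 ln(1 − 0.39394) = −0.75 ln(0.60606)
  = −0.75 × (-0.500776) = 0.375582 substitutions/site.

0.376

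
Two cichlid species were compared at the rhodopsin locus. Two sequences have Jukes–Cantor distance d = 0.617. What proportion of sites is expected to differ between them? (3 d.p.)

p = (3/4)(1 − e^(−4d/3)) = 0.75 × (1 − e^(-0.822667)) = 0.75 × (1 − 0.439259) = 0.420556.

0.421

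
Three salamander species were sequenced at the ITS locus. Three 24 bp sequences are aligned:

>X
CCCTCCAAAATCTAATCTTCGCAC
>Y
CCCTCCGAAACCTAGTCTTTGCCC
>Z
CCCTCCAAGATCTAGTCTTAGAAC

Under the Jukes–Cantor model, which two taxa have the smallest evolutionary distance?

X–Y: 5/24 differ, p = 0.208, d = 0.244.
X–Z: 4/24 differ, p = 0.167, d = 0.188.
Y–Z: 6/24 differ, p = 0.250, d = 0.304.
The smallest distance is between X and Z.

X and Z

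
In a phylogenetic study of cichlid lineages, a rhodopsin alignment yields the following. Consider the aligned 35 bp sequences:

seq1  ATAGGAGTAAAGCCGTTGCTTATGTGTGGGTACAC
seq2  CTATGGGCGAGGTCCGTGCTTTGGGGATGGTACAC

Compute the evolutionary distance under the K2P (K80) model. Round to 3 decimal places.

0.572

Of 35 sites, 5 differences are transitions and 9 are transversions, so P = 5/35 ≈ 0.142857 and Q = 9/35 ≈ 0.257143.
Under the Kimura two-parameter model, d = −½ ln(1 − 2P − Q) − ¼ ln(1 − 2Q).
1 − 2P − Q = 0.457143, giving −½ ln(0.457143) = 0.391380.
1 − 2Q = 0.485714, giving −¼ ln(0.485714) = 0.180534.
d = 0.391380 + 0.180534 = 0.571914.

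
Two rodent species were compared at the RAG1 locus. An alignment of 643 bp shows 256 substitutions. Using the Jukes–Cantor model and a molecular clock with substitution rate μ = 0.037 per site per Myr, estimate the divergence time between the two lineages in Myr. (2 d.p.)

p = 256/643 ≈ 0.398134.
d = −(3/4) ln(1 − 4p/3) = −0.75 ln(1 − 0.530845) = −0.75 ln(0.469155)
  = −0.75 × (-0.756822) = 0.567617 substitutions/site.
Under a molecular clock d = 2μt, so t = d/(2μ) = 0.567617 / (2 × 0.037) = 7.67 Myr.

7.67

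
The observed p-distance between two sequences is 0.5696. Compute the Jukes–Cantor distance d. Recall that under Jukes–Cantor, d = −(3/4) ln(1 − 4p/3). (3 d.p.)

d = −(3/4) ln(1 − 4p/3) = −0.75 ln(1 − 0.759467) = −0.75 ln(0.240533)
  = −0.75 × (-1.424898) = 1.068674 substitutions/site.

1.069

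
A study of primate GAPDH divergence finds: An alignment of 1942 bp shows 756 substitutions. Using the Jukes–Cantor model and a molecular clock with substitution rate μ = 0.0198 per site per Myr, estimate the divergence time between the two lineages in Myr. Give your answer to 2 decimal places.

p = 756/1942 ≈ 0.389289.
d = −(3/4) ln(1 − 4p/3) = −0.75 ln(1 − 0.519052) = −0.75 ln(0.480948)
  = −0.75 × (-0.731996) = 0.548997 substitutions/site.
Under a molecular clock d = 2μt, so t = d/(2μ) = 0.548997 / (2 × 0.0198) = 13.86 Myr.

13.86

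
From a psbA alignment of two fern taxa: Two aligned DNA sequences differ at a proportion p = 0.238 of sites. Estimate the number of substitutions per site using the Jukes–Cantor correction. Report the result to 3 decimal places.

d = −(3/4) ln(1 − 4p/3) = −0.75 ln(1 − 0.317333) = −0.75 ln(0.682667)
  = −0.75 × (-0.381748) = 0.286311 substitutions/site.

0.286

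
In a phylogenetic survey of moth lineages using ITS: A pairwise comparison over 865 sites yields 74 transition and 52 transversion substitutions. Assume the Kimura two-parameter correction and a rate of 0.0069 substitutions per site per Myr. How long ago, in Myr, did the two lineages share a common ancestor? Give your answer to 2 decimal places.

11.85

P = 74/865 ≈ 0.085549 and Q = 52/865 ≈ 0.060116.
Under the Kimura two-parameter model, d = −½ ln(1 − 2P − Q) − ¼ ln(1 − 2Q).
1 − 2P − Q = 0.768786, giving −½ ln(0.768786) = 0.131471.
1 − 2Q = 0.879768, giving −¼ ln(0.879768) = 0.032024.
d = 0.131471 + 0.032024 = 0.163495.
Under a molecular clock d = 2μt, so t = d/(2μ) = 0.163495 / (2 × 0.0069) = 11.85 Myr.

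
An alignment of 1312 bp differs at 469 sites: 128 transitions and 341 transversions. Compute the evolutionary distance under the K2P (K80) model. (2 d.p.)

0.49

P = 128/1312 ≈ 0.097561 and Q = 341/1312 ≈ 0.259909.
Under the Kimura two-parameter model, d = −½ ln(1 − 2P − Q) − ¼ ln(1 − 2Q).
1 − 2P − Q = 0.544969, giving −½ ln(0.544969) = 0.303513.
1 − 2Q = 0.480182, giving −¼ ln(0.480182) = 0.183398.
d = 0.303513 + 0.183398 = 0.486911.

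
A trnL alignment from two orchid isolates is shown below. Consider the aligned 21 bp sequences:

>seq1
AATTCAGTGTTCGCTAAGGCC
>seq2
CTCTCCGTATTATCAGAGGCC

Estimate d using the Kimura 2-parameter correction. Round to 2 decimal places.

0.64

Of 21 sites, 3 differences are transitions and 6 are transversions, so P = 3/21 ≈ 0.142857 and Q = 6/21 ≈ 0.285714.
Under the Kimura two-parameter model, d = −½ ln(1 − 2P − Q) − ¼ ln(1 − 2Q).
1 − 2P − Q = 0.428572, giving −½ ln(0.428572) = 0.423648.
1 − 2Q = 0.428572, giving −¼ ln(0.428572) = 0.211824.
d = 0.423648 + 0.211824 = 0.635472.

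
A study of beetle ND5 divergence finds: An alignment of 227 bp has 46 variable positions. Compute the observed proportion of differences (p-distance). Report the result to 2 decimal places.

p = 46/227 = 0.202643… ≈ 0.20 (to 2 d.p.).

0.20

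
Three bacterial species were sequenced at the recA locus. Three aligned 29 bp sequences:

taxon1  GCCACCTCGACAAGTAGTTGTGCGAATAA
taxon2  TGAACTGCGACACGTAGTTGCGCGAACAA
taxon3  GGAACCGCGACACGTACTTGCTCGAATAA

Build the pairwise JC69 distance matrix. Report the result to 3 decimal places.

taxon1–taxon2: 8/29 sites differ → p ≈ 0.275862, d = −0.75 ln(1 − 0.367816) = 0.343931 ≈ 0.344.
taxon1–taxon3: 7/29 sites differ → p ≈ 0.241379, d = −0.75 ln(1 − 0.321839) = 0.291278 ≈ 0.291.
taxon2–taxon3: 5/29 sites differ → p ≈ 0.172414, d = −0.75 ln(1 − 0.229885) = 0.195912 ≈ 0.196.

d(taxon1,taxon2) = 0.344, d(taxon1,taxon3) = 0.291, d(taxon2,taxon3) = 0.196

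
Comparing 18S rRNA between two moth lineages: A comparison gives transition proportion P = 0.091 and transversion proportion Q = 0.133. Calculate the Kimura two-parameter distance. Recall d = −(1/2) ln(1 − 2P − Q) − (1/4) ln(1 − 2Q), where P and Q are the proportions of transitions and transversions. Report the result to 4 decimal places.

Under the Kimura two-parameter model, d = −½ ln(1 − 2P − Q) − ¼ ln(1 − 2Q).
1 − 2P − Q = 0.685, giving −½ ln(0.685) = 0.189168.
1 − 2Q = 0.734, giving −¼ ln(0.734) = 0.077312.
d = 0.189168 + 0.077312 = 0.266480.

0.2665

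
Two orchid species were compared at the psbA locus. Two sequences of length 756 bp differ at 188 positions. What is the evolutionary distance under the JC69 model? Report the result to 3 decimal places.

p = 188/756 ≈ 0.248677.
d = −(3/4) ln(1 − 4p/3) = −0.75 ln(1 − 0.331569) = −0.75 ln(0.668431)
  = −0.75 × (-0.402822) = 0.302117 substitutions/site.

0.302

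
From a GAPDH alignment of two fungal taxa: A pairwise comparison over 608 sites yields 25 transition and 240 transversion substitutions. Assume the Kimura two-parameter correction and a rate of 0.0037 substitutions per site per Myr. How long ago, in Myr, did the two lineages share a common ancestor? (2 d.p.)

P = 25/608 ≈ 0.041118 and Q = 240/608 ≈ 0.394737.
Under the Kimura two-parameter model, d = −½ ln(1 − 2P − Q) − ¼ ln(1 − 2Q).
1 − 2P − Q = 0.523027, giving −½ ln(0.523027) = 0.324061.
1 − 2Q = 0.210526, giving −¼ ln(0.210526) = 0.389537.
d = 0.324061 + 0.389537 = 0.713598.
Under a molecular clock d = 2μt, so t = d/(2μ) = 0.713598 / (2 × 0.0037) = 96.43 Myr.

96.43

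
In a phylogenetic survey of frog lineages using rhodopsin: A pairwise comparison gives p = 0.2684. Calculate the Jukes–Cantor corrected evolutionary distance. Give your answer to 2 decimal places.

0.33

d = −(3/4) ln(1 − 4p/3) = −0.75 ln(1 − 0.357867) = −0.75 ln(0.642133)
  = −0.75 × (-0.442960) = 0.332220 substitutions/site.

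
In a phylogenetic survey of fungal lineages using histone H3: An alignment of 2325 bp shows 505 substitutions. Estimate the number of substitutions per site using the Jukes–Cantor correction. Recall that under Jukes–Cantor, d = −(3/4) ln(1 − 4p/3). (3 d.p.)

p = 505/2325 ≈ 0.217204.
d = −(3/4) ln(1 − 4p/3) = −0.75 ln(1 − 0.289605) = −0.75 ln(0.710395)
  = −0.75 × (-0.341934) = 0.256451 substitutions/site.

0.256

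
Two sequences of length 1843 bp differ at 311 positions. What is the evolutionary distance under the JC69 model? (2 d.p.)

p = 311/1843 ≈ 0.168747.
d = −(3/4) ln(1 − 4p/3) = −0.75 ln(1 − 0.224996) = −0.75 ln(0.775004)
  = −0.75 × (-0.254887) = 0.191165 substitutions/site.

0.19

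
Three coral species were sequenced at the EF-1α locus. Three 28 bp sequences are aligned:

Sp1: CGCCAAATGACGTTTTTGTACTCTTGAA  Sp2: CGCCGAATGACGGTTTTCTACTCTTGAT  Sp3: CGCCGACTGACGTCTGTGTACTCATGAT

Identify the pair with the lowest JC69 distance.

Sp1 and Sp2

Sp1–Sp2: 4/28 differ, p = 0.143, d = 0.158.
Sp1–Sp3: 6/28 differ, p = 0.214, d = 0.252.
Sp2–Sp3: 6/28 differ, p = 0.214, d = 0.252.
The smallest distance is between Sp1 and Sp2.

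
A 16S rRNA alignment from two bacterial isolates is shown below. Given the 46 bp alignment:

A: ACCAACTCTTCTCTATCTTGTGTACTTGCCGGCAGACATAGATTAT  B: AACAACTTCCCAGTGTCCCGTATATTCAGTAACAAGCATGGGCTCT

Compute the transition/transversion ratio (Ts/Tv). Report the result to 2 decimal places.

3.60

Transitions are A↔G and C↔T; transversions are all other mismatches.
Transitions: 18. Transversions: 5.
R = 18/5 = 3.60.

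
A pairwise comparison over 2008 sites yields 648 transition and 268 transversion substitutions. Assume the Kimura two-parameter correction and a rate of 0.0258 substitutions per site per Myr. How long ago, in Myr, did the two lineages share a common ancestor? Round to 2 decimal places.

16.13

P = 648/2008 ≈ 0.322709 and Q = 268/2008 ≈ 0.133466.
Under the Kimura two-parameter model, d = −½ ln(1 − 2P − Q) − ¼ ln(1 − 2Q).
1 − 2P − Q = 0.221116, giving −½ ln(0.221116) = 0.754534.
1 − 2Q = 0.733068, giving −¼ ln(0.733068) = 0.077629.
d = 0.754534 + 0.077629 = 0.832163.
Under a molecular clock d = 2μt, so t = d/(2μ) = 0.832163 / (2 × 0.0258) = 16.13 Myr.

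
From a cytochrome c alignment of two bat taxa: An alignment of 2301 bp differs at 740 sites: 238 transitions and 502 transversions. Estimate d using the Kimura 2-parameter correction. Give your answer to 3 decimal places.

P = 238/2301 ≈ 0.103433 and Q = 502/2301 ≈ 0.218166.
Under the Kimura two-parameter model, d = −½ ln(1 − 2P − Q) − ¼ ln(1 − 2Q).
1 − 2P − Q = 0.574968, giving −½ ln(0.574968) = 0.276720.
1 − 2Q = 0.563668, giving −¼ ln(0.563668) = 0.143322.
d = 0.276720 + 0.143322 = 0.420042.

0.420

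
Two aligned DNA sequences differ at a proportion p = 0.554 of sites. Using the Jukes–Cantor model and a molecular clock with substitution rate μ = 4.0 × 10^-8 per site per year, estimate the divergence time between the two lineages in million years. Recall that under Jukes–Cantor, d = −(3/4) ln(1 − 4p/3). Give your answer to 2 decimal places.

12.58

d = −(3/4) ln(1 − 4p/3) = −0.75 ln(1 − 0.738667) = −0.75 ln(0.261333)
  = −0.75 × (-1.341960) = 1.006470 substitutions/site.
Under a molecular clock d = 2μt, so t = d/(2μ) = 1.006470 / (2 × 4.0 × 10^-8) = 12.58 million years.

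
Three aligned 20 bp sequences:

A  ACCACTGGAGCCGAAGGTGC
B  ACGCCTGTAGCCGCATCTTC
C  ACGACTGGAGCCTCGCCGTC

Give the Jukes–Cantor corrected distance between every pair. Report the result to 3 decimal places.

d(A,B) = 0.471, d(A,C) = 0.572, d(B,C) = 0.383

A–B: 7/20 sites differ → p = 0.35, d = −0.75 ln(1 − 0.466667) = 0.471457 ≈ 0.471.
A–C: 8/20 sites differ → p = 0.4, d = −0.75 ln(1 − 0.533333) = 0.571605 ≈ 0.572.
B–C: 6/20 sites differ → p = 0.3, d = −0.75 ln(1 − 0.4) = 0.383119 ≈ 0.383.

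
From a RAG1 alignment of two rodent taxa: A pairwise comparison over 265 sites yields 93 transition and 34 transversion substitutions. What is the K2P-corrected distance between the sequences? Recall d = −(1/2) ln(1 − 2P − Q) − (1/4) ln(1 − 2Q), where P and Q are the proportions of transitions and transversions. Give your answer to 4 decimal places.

0.9607

P = 93/265 ≈ 0.350943 and Q = 34/265 ≈ 0.128302.
Under the Kimura two-parameter model, d = −½ ln(1 − 2P − Q) − ¼ ln(1 − 2Q).
1 − 2P − Q = 0.169812, giving −½ ln(0.169812) = 0.886532.
1 − 2Q = 0.743396, giving −¼ ln(0.743396) = 0.074132.
d = 0.886532 + 0.074132 = 0.960664.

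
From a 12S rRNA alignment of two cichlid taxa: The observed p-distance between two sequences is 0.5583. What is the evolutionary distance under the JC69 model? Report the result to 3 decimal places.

d = −(3/4) ln(1 − 4p/3) = −0.75 ln(1 − 0.7444) = −0.75 ln(0.2556)
  = −0.75 × (-1.364142) = 1.023107 substitutions/site.

1.023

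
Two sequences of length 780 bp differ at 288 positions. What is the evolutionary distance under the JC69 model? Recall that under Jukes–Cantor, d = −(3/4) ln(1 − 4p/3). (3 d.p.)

p = 288/780 ≈ 0.369231.
d = −(3/4) ln(1 − 4p/3) = −0.75 ln(1 − 0.492308) = −0.75 ln(0.507692)
  = −0.75 × (-0.677880) = 0.508410 substitutions/site.

0.508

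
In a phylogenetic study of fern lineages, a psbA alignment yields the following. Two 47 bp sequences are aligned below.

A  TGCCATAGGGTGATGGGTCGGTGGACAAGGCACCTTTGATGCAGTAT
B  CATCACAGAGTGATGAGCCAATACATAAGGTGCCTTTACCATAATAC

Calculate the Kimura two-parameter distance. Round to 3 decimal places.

0.974

Of 47 sites, 19 differences are transitions and 2 are transversions, so P = 19/47 ≈ 0.404255 and Q = 2/47 ≈ 0.042553.
Under the Kimura two-parameter model, d = −½ ln(1 − 2P − Q) − ¼ ln(1 − 2Q).
1 − 2P − Q = 0.148937, giving −½ ln(0.148937) = 0.952116.
1 − 2Q = 0.914894, giving −¼ ln(0.914894) = 0.022237.
d = 0.952116 + 0.022237 = 0.974353.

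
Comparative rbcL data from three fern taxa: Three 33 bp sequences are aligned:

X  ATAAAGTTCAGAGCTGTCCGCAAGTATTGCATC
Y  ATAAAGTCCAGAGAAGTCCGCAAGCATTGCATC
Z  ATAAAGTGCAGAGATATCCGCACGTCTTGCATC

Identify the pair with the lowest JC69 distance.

X and Y

X–Y: 4/33 differ, p = 0.121, d = 0.132.
X–Z: 5/33 differ, p = 0.152, d = 0.169.
Y–Z: 6/33 differ, p = 0.182, d = 0.208.
The smallest distance is between X and Y.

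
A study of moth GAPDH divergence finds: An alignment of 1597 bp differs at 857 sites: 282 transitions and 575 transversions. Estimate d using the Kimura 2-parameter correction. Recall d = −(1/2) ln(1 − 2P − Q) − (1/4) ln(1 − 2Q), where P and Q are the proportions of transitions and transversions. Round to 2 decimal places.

0.94

P = 282/1597 ≈ 0.176581 and Q = 575/1597 ≈ 0.36005.
Under the Kimura two-parameter model, d = −½ ln(1 − 2P − Q) − ¼ ln(1 − 2Q).
1 − 2P − Q = 0.286788, giving −½ ln(0.286788) = 0.624506.
1 − 2Q = 0.2799, giving −¼ ln(0.2799) = 0.318331.
d = 0.624506 + 0.318331 = 0.942837.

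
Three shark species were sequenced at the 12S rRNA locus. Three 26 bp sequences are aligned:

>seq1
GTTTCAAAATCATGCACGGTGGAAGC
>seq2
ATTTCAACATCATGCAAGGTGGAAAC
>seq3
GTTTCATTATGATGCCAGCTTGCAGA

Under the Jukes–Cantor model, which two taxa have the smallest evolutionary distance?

seq1 and seq2

seq1–seq2: 4/26 differ, p = 0.154, d = 0.172.
seq1–seq3: 9/26 differ, p = 0.346, d = 0.464.
seq2–seq3: 10/26 differ, p = 0.385, d = 0.539.
The smallest distance is between seq1 and seq2.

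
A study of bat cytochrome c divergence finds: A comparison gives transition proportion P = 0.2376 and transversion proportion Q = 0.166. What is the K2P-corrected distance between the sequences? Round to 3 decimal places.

0.613

Under the Kimura two-parameter model, d = −½ ln(1 − 2P − Q) − ¼ ln(1 − 2Q).
1 − 2P − Q = 0.3588, giving −½ ln(0.3588) = 0.512495.
1 − 2Q = 0.668, giving −¼ ln(0.668) = 0.100867.
d = 0.512495 + 0.100867 = 0.613362.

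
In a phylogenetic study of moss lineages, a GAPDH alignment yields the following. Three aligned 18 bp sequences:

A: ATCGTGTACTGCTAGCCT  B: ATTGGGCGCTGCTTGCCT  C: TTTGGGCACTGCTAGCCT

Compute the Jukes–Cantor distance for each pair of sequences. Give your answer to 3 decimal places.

A–B: 5/18 sites differ → p ≈ 0.277778, d = −0.75 ln(1 − 0.370371) = 0.346968 ≈ 0.347.
A–C: 4/18 sites differ → p ≈ 0.222222, d = −0.75 ln(1 − 0.296296) = 0.263548 ≈ 0.264.
B–C: 3/18 sites differ → p ≈ 0.166667, d = −0.75 ln(1 − 0.222223) = 0.188487 ≈ 0.188.

d(A,B) = 0.347, d(A,C) = 0.264, d(B,C) = 0.188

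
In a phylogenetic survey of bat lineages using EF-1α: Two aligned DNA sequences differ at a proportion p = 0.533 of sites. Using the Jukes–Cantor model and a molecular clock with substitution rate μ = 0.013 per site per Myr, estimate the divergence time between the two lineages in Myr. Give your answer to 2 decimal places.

d = −(3/4) ln(1 − 4p/3) = −0.75 ln(1 − 0.710667) = −0.75 ln(0.289333)
  = −0.75 × (-1.240177) = 0.930133 substitutions/site.
Under a molecular clock d = 2μt, so t = d/(2μ) = 0.930133 / (2 × 0.013) = 35.77 Myr.

35.77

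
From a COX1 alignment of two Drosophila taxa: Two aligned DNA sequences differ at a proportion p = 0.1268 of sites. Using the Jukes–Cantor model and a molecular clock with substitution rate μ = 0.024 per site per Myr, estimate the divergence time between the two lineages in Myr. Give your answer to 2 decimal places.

2.89

d = −(3/4) ln(1 − 4p/3) = −0.75 ln(1 − 0.169067) = −0.75 ln(0.830933)
  = −0.75 × (-0.185206) = 0.138905 substitutions/site.
Under a molecular clock d = 2μt, so t = d/(2μ) = 0.138905 / (2 × 0.024) = 2.89 Myr.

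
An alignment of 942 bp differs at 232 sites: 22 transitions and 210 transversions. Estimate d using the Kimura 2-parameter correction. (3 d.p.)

P = 22/942 ≈ 0.023355 and Q = 210/942 ≈ 0.22293.
Under the Kimura two-parameter model, d = −½ ln(1 − 2P − Q) − ¼ ln(1 − 2Q).
1 − 2P − Q = 0.73036, giving −½ ln(0.73036) = 0.157109.
1 − 2Q = 0.55414, giving −¼ ln(0.55414) = 0.147584.
d = 0.157109 + 0.147584 = 0.304693.

0.305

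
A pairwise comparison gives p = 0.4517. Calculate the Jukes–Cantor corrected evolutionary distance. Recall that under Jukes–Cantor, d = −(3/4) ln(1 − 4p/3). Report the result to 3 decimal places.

d = −(3/4) ln(1 − 4p/3) = −0.75 ln(1 − 0.602267) = −0.75 ln(0.397733)
  = −0.75 × (-0.921974) = 0.691481 substitutions/site.

0.691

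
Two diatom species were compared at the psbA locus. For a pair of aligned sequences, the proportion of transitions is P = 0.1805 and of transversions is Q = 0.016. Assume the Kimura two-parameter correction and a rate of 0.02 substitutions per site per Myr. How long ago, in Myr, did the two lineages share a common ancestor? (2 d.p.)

6.12

Under the Kimura two-parameter model, d = −½ ln(1 − 2P − Q) − ¼ ln(1 − 2Q).
1 − 2P − Q = 0.623, giving −½ ln(0.623) = 0.236604.
1 − 2Q = 0.968, giving −¼ ln(0.968) = 0.008131.
d = 0.236604 + 0.008131 = 0.244735.
Under a molecular clock d = 2μt, so t = d/(2μ) = 0.244735 / (2 × 0.02) = 6.12 Myr.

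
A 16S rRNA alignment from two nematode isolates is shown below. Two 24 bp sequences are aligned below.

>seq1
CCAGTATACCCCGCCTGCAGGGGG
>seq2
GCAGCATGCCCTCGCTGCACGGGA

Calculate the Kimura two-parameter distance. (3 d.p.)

Of 24 sites, 4 differences are transitions and 4 are transversions, so P = 4/24 ≈ 0.166667 and Q = 4/24 ≈ 0.166667.
Under the Kimura two-parameter model, d = −½ ln(1 − 2P − Q) − ¼ ln(1 − 2Q).
1 − 2P − Q = 0.499999, giving −½ ln(0.499999) = 0.346575.
1 − 2Q = 0.666666, giving −¼ ln(0.666666) = 0.101367.
d = 0.346575 + 0.101367 = 0.447942.

0.448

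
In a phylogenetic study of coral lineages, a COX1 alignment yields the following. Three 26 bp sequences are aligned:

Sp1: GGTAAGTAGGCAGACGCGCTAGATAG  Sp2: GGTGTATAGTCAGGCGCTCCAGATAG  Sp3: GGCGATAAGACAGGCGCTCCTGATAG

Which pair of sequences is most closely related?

Sp1–Sp2: 7/26 differ, p = 0.269, d = 0.334.
Sp1–Sp3: 9/26 differ, p = 0.346, d = 0.464.
Sp2–Sp3: 6/26 differ, p = 0.231, d = 0.276.
The smallest distance is between Sp2 and Sp3.

Sp2 and Sp3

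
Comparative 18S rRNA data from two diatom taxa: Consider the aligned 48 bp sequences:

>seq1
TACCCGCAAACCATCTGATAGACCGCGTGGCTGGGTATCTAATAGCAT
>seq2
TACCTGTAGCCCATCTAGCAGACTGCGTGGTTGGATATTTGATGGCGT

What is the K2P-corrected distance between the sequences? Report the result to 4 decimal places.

Of 48 sites, 13 differences are transitions and 1 are transversions, so P = 13/48 ≈ 0.270833 and Q = 1/48 ≈ 0.020833.
Under the Kimura two-parameter model, d = −½ ln(1 − 2P − Q) − ¼ ln(1 − 2Q).
1 − 2P − Q = 0.437501, giving −½ ln(0.437501) = 0.413338.
1 − 2Q = 0.958334, giving −¼ ln(0.958334) = 0.010640.
d = 0.413338 + 0.010640 = 0.423978.

0.4240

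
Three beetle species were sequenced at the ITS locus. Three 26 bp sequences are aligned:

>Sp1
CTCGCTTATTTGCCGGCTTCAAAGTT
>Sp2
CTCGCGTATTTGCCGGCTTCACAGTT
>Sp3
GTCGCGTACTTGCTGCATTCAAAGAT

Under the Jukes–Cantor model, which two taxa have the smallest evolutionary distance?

Sp1–Sp2: 2/26 differ, p = 0.077, d = 0.081.
Sp1–Sp3: 7/26 differ, p = 0.269, d = 0.334.
Sp2–Sp3: 7/26 differ, p = 0.269, d = 0.334.
The smallest distance is between Sp1 and Sp2.

Sp1 and Sp2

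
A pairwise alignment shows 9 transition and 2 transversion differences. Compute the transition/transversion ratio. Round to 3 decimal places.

R = 9/2 = 4.500.

4.500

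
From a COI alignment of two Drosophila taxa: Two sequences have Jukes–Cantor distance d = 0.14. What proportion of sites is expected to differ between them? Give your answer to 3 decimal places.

0.128

p = (3/4)(1 − e^(−4d/3)) = 0.75 × (1 − e^(-0.186667)) = 0.75 × (1 − 0.829720) = 0.127710.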